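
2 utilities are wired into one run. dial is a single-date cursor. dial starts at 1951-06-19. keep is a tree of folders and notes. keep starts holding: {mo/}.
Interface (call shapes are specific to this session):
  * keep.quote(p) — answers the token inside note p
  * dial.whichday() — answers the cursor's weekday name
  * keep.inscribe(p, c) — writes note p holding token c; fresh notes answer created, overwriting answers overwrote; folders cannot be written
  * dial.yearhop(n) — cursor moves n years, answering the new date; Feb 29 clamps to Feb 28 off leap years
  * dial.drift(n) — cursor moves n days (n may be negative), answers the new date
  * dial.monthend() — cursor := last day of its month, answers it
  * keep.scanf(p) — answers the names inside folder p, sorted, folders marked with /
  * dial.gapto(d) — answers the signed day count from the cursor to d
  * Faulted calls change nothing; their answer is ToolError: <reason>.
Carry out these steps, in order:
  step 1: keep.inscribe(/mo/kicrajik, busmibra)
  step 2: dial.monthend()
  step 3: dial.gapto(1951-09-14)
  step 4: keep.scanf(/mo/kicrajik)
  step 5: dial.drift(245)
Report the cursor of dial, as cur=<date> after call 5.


I call keep.inscribe using p: /mo/kicrajik, c: busmibra, — result: created.
I run dial.monthend, yielding 1951-06-30.
Next I call dial.gapto using d: 1951-09-14, yielding 76.
I try keep.scanf using p: /mo/kicrajik: ToolError: not a directory.
Next I call dial.drift using n: 245, giving 1952-03-01.

Answer: cur=1952-03-01


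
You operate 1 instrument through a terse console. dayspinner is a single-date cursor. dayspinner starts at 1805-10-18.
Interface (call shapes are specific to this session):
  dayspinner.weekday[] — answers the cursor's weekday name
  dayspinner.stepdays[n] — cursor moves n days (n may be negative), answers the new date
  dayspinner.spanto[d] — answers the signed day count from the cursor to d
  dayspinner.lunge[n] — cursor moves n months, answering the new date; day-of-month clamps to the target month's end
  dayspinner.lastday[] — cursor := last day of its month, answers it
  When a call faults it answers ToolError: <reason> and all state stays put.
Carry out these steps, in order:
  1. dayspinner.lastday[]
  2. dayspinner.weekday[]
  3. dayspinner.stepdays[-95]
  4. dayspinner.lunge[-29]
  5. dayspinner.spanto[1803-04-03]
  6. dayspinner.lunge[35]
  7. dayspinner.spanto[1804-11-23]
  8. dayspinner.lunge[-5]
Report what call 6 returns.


// 1. lastday() == 1805-10-31
// 2. weekday() == Thursday
// 3. stepdays(n=-95) == 1805-07-28
// 4. lunge(n=-29) == 1803-02-28
// 5. spanto(d=1803-04-03) == 34
// 6. lunge(n=35) == 1806-01-28
// 7. spanto(d=1804-11-23) == -431
// 8. lunge(n=-5) == 1805-08-28

Answer: 1806-01-28


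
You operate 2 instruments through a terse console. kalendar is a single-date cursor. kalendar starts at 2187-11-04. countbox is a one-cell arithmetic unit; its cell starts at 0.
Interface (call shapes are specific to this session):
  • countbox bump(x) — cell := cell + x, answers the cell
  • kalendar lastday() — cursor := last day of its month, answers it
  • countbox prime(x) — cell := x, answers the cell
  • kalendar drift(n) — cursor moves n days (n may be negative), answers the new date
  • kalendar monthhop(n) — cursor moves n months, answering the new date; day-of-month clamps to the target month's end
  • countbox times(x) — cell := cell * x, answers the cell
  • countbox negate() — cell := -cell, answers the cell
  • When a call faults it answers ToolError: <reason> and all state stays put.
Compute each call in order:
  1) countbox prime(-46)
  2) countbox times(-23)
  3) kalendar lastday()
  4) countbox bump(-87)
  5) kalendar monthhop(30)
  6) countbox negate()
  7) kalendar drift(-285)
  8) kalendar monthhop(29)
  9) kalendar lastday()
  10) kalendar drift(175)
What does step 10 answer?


> countbox prime x='-46'
  -46
> countbox times x='-23'
  1058
> kalendar lastday
  2187-11-30
> countbox bump x='-87'
  971
> kalendar monthhop n='30'
  2190-05-30
> countbox negate
  -971
> kalendar drift n='-285'
  2189-08-18
> kalendar monthhop n='29'
  2192-01-18
> kalendar lastday
  2192-01-31
> kalendar drift n='175'
  2192-07-24

Answer: 2192-07-24


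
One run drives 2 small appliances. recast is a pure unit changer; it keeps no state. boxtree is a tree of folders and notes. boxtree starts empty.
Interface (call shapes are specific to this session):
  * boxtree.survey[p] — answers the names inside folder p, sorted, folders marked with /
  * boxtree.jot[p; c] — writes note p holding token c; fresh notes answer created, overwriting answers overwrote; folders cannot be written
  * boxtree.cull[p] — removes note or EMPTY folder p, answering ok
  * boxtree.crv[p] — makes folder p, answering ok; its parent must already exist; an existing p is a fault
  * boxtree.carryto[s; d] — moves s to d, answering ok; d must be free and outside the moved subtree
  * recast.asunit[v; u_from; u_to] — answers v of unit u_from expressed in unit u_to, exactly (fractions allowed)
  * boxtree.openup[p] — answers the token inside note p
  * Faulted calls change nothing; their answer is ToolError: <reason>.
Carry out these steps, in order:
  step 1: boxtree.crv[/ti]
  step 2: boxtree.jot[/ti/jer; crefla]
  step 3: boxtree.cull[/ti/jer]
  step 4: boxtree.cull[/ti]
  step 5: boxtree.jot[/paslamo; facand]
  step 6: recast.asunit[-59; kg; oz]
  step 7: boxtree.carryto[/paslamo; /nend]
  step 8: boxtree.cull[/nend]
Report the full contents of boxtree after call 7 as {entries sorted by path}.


Answer: {nend=facand}

Derivation:
> boxtree.crv p=/ti
[out] ok
> boxtree.jot p=/ti/jer c=crefla
[out] created
> boxtree.cull p=/ti/jer
[out] ok
> boxtree.cull p=/ti
[out] ok
> boxtree.jot p=/paslamo c=facand
[out] created
> recast.asunit v=-59 u_from=kg u_to=oz
[out] -94400000000/45359237
> boxtree.carryto s=/paslamo d=/nend
[out] ok
> boxtree.cull p=/nend
[out] ok


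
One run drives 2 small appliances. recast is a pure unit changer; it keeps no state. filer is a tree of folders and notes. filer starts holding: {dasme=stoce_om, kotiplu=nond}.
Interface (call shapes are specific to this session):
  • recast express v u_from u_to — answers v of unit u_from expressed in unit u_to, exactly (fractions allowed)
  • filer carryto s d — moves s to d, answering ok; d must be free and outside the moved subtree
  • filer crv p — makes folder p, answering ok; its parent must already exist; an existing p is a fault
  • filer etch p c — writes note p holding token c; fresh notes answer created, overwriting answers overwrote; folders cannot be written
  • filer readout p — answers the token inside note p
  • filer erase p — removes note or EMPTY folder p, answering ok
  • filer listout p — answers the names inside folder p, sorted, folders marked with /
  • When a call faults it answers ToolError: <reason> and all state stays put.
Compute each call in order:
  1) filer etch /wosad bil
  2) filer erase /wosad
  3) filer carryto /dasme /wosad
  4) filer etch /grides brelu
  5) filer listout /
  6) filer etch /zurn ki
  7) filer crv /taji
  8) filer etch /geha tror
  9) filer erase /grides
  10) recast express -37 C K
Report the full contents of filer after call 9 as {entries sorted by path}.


Answer: {geha=tror, kotiplu=nond, taji/, wosad=stoce_om, zurn=ki}

Derivation:
# filer etch(/wosad, bil) -> created
# filer erase(/wosad) -> ok
# filer carryto(/dasme, /wosad) -> ok
# filer etch(/grides, brelu) -> created
# filer listout(/) -> [grides, kotiplu, wosad]
# filer etch(/zurn, ki) -> created
# filer crv(/taji) -> ok
# filer etch(/geha, tror) -> created
# filer erase(/grides) -> ok
# recast express(-37, C, K) -> 4723/20


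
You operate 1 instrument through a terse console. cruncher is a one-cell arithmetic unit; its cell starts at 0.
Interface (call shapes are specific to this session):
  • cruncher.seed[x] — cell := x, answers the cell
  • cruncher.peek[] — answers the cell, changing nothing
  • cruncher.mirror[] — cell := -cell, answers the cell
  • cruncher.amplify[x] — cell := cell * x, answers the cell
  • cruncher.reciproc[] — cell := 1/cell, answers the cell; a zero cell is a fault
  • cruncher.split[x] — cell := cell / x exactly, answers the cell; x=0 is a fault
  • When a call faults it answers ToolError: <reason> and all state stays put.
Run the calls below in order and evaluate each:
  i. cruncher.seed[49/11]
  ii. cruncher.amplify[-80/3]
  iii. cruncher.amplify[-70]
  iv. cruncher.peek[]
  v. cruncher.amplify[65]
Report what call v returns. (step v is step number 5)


>> cruncher.seed(x=49/11)
<< 49/11
>> cruncher.amplify(x=-80/3)
<< -3920/33
>> cruncher.amplify(x=-70)
<< 274400/33
>> cruncher.peek()
<< 274400/33
>> cruncher.amplify(x=65)
<< 17836000/33

Answer: 17836000/33


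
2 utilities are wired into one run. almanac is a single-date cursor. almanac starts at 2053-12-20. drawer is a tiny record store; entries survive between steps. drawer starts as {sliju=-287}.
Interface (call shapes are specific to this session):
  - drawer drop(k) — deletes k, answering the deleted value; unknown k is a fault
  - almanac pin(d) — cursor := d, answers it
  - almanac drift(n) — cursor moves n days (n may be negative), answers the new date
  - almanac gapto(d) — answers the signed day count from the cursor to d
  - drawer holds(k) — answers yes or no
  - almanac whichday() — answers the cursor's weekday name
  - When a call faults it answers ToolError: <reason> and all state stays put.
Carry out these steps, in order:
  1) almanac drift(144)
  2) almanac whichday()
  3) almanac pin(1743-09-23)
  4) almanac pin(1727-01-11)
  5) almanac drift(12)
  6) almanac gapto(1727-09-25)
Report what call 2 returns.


→ almanac drift(n: 144)
← 2054-05-13
→ almanac whichday()
← Wednesday
→ almanac pin(d: 1743-09-23)
← 1743-09-23
→ almanac pin(d: 1727-01-11)
← 1727-01-11
→ almanac drift(n: 12)
← 1727-01-23
→ almanac gapto(d: 1727-09-25)
← 245

Answer: Wednesday


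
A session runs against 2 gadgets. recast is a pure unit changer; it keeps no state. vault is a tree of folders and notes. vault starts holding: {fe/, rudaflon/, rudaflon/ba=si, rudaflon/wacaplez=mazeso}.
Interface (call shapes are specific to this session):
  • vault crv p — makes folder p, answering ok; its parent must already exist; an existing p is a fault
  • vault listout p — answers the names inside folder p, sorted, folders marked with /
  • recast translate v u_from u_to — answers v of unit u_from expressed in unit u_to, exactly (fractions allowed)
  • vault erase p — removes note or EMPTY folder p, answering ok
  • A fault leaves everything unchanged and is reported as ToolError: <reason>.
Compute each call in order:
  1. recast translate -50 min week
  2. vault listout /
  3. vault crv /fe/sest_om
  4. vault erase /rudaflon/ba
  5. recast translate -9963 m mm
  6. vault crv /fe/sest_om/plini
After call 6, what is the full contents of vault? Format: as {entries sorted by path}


Answer: {fe/, fe/sest_om/, fe/sest_om/plini/, rudaflon/, rudaflon/wacaplez=mazeso}

Derivation:
>> recast translate(-50, min, week)
<< -5/1008
>> vault listout(/)
<< [fe/, rudaflon/]
>> vault crv(/fe/sest_om)
<< ok
>> vault erase(/rudaflon/ba)
<< ok
>> recast translate(-9963, m, mm)
<< -9963000
>> vault crv(/fe/sest_om/plini)
<< ok


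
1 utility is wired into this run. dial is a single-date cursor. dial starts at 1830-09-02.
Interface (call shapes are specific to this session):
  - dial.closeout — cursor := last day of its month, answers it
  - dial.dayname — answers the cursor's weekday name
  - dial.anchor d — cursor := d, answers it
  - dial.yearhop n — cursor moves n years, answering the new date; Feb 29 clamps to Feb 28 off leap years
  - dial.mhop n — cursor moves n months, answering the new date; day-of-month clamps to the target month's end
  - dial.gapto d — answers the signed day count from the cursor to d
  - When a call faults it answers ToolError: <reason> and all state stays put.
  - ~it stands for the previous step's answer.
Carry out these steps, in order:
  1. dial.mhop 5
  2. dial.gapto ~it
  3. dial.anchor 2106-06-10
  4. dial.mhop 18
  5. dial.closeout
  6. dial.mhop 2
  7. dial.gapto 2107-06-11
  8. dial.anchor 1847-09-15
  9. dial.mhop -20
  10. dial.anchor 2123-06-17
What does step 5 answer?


→ dial.mhop(5)
← 1831-02-02
→ dial.gapto(~it)
← 0
→ dial.anchor(2106-06-10)
← 2106-06-10
→ dial.mhop(18)
← 2107-12-10
→ dial.closeout()
← 2107-12-31
→ dial.mhop(2)
← 2108-02-29
→ dial.gapto(2107-06-11)
← -263
→ dial.anchor(1847-09-15)
← 1847-09-15
→ dial.mhop(-20)
← 1846-01-15
→ dial.anchor(2123-06-17)
← 2123-06-17

Answer: 2107-12-31


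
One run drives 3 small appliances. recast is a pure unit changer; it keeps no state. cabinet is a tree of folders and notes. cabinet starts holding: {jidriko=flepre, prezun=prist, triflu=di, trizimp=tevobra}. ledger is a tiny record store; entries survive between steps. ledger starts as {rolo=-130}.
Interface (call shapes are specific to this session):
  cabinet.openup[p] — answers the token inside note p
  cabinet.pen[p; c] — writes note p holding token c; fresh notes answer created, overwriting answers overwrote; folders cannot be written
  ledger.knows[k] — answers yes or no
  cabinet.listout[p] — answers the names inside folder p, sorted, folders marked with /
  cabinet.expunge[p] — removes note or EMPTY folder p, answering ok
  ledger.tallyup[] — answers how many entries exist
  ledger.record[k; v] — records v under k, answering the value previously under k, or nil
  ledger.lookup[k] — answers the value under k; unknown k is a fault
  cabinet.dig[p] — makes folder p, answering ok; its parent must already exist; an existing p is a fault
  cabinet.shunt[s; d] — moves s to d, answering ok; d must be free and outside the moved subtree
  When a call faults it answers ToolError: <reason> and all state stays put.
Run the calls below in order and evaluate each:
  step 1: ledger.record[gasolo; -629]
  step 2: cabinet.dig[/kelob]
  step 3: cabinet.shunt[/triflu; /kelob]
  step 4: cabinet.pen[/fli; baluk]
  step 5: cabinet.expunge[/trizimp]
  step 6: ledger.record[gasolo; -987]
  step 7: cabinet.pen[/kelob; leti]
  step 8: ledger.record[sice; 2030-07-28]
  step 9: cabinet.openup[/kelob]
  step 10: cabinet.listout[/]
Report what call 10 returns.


> ledger.record k→gasolo v→-629
= nil
> cabinet.dig p→/kelob
= ok
> cabinet.shunt s→/triflu d→/kelob
= ToolError: exists
> cabinet.pen p→/fli c→baluk
= created
> cabinet.expunge p→/trizimp
= ok
> ledger.record k→gasolo v→-987
= -629
> cabinet.pen p→/kelob c→leti
= ToolError: is a directory
> ledger.record k→sice v→2030-07-28
= nil
> cabinet.openup p→/kelob
= ToolError: is a directory
> cabinet.listout p→/
= [fli, jidriko, kelob/, prezun, triflu]

Answer: [fli, jidriko, kelob/, prezun, triflu]


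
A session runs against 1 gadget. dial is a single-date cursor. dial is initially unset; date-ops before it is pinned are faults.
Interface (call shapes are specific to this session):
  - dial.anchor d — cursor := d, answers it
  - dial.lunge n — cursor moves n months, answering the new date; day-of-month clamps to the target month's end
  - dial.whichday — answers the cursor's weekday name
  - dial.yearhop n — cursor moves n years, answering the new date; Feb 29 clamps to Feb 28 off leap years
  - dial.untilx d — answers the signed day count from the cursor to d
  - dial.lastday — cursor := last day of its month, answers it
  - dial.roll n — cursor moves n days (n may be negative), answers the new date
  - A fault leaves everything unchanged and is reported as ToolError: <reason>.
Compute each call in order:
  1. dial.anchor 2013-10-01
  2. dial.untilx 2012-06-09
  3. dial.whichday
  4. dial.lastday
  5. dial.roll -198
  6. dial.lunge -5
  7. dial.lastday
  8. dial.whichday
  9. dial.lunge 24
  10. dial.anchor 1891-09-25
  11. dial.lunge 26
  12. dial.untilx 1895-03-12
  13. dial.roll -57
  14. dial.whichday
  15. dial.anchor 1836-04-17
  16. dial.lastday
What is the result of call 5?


Answer: 2013-04-16

Derivation:
Do: anchor[d→2013-10-01]
See: 2013-10-01
Do: untilx[d→2012-06-09]
See: -479
Do: whichday[]
See: Tuesday
Do: lastday[]
See: 2013-10-31
Do: roll[n→-198]
See: 2013-04-16
Do: lunge[n→-5]
See: 2012-11-16
Do: lastday[]
See: 2012-11-30
Do: whichday[]
See: Friday
Do: lunge[n→24]
See: 2014-11-30
Do: anchor[d→1891-09-25]
See: 1891-09-25
Do: lunge[n→26]
See: 1893-11-25
Do: untilx[d→1895-03-12]
See: 472
Do: roll[n→-57]
See: 1893-09-29
Do: whichday[]
See: Friday
Do: anchor[d→1836-04-17]
See: 1836-04-17
Do: lastday[]
See: 1836-04-30


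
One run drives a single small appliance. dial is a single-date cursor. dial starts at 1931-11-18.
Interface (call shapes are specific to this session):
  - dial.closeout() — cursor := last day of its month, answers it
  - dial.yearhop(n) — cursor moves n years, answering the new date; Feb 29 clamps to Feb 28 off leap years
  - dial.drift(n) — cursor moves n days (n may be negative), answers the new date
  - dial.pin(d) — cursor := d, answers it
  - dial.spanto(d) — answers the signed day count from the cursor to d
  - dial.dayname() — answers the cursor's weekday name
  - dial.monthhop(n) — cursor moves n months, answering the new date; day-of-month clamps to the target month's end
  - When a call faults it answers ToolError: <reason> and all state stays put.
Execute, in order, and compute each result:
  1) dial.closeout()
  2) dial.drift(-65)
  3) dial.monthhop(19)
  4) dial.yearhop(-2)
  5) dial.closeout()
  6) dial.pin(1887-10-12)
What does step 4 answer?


-> dial.closeout()
<- 1931-11-30
-> dial.drift(-65)
<- 1931-09-26
-> dial.monthhop(19)
<- 1933-04-26
-> dial.yearhop(-2)
<- 1931-04-26
-> dial.closeout()
<- 1931-04-30
-> dial.pin(1887-10-12)
<- 1887-10-12

Answer: 1931-04-26


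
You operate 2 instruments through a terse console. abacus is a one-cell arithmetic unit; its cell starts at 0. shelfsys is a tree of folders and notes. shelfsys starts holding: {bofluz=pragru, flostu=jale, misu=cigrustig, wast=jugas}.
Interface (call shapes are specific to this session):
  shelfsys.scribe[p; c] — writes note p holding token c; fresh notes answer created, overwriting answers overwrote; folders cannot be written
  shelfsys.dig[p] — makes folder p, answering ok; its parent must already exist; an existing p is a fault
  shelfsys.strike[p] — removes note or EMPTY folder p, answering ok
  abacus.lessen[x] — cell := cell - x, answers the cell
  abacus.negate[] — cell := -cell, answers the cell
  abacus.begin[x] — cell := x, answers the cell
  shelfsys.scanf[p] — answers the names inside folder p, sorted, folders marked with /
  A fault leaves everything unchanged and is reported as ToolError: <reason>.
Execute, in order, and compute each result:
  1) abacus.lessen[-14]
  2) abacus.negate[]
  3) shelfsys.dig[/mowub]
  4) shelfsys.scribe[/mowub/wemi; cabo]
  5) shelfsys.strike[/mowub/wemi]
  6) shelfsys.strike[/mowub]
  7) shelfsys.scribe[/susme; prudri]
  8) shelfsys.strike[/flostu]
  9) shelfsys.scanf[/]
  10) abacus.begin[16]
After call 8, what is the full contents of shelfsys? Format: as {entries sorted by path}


Answer: {bofluz=pragru, misu=cigrustig, susme=prudri, wast=jugas}

Derivation:
! 1. lessen(x: -14) -> 14
! 2. negate() -> -14
! 3. dig(p: /mowub) -> ok
! 4. scribe(p: /mowub/wemi, c: cabo) -> created
! 5. strike(p: /mowub/wemi) -> ok
! 6. strike(p: /mowub) -> ok
! 7. scribe(p: /susme, c: prudri) -> created
! 8. strike(p: /flostu) -> ok
! 9. scanf(p: /) -> [bofluz, misu, susme, wast]
! 10. begin(x: 16) -> 16


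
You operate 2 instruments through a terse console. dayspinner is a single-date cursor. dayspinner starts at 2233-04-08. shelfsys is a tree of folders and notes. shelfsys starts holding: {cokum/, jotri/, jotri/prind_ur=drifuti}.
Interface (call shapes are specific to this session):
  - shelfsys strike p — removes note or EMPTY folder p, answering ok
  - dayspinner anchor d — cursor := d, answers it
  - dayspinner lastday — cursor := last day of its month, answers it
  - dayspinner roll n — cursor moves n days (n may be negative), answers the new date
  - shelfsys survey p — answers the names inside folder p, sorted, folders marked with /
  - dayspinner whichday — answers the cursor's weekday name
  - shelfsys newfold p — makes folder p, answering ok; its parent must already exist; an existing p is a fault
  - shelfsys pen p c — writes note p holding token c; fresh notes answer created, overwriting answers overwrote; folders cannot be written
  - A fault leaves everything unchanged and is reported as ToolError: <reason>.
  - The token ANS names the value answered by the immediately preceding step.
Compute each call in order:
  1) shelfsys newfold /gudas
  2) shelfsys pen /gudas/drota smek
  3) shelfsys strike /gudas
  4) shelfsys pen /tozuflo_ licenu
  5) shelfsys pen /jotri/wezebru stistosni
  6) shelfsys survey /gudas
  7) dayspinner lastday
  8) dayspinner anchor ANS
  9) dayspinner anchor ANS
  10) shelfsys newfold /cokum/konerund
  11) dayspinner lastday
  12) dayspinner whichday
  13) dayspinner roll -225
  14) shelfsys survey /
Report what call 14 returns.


-> shelfsys newfold(/gudas)
<- ok
-> shelfsys pen(/gudas/drota, smek)
<- created
-> shelfsys strike(/gudas)
<- ToolError: not empty
-> shelfsys pen(/tozuflo_, licenu)
<- created
-> shelfsys pen(/jotri/wezebru, stistosni)
<- created
-> shelfsys survey(/gudas)
<- [drota]
-> dayspinner lastday()
<- 2233-04-30
-> dayspinner anchor(ANS)
<- 2233-04-30
-> dayspinner anchor(ANS)
<- 2233-04-30
-> shelfsys newfold(/cokum/konerund)
<- ok
-> dayspinner lastday()
<- 2233-04-30
-> dayspinner whichday()
<- Tuesday
-> dayspinner roll(-225)
<- 2232-09-17
-> shelfsys survey(/)
<- [cokum/, gudas/, jotri/, tozuflo_]

Answer: [cokum/, gudas/, jotri/, tozuflo_]


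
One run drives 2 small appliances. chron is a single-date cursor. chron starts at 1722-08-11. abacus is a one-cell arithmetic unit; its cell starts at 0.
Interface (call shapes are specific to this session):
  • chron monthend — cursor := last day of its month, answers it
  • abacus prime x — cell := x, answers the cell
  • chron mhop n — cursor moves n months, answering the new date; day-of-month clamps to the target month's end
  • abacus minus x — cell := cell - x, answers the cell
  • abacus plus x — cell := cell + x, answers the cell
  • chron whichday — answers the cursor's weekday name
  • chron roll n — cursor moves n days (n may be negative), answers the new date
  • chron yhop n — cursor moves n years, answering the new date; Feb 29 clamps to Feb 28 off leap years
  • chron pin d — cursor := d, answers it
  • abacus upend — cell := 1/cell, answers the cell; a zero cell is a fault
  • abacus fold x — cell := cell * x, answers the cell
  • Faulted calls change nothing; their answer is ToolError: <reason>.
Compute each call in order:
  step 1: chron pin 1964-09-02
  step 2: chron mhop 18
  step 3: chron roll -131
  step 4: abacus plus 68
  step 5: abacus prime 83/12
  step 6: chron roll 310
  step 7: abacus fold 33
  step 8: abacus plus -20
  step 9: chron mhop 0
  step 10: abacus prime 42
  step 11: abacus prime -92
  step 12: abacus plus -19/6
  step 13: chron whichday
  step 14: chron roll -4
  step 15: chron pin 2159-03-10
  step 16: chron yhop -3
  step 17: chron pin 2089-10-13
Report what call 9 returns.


~$ chron pin d='1964-09-02'
[out] 1964-09-02
~$ chron mhop n='18'
[out] 1966-03-02
~$ chron roll n='-131'
[out] 1965-10-22
~$ abacus plus x='68'
[out] 68
~$ abacus prime x='83/12'
[out] 83/12
~$ chron roll n='310'
[out] 1966-08-28
~$ abacus fold x='33'
[out] 913/4
~$ abacus plus x='-20'
[out] 833/4
~$ chron mhop n='0'
[out] 1966-08-28
~$ abacus prime x='42'
[out] 42
~$ abacus prime x='-92'
[out] -92
~$ abacus plus x='-19/6'
[out] -571/6
~$ chron whichday
[out] Sunday
~$ chron roll n='-4'
[out] 1966-08-24
~$ chron pin d='2159-03-10'
[out] 2159-03-10
~$ chron yhop n='-3'
[out] 2156-03-10
~$ chron pin d='2089-10-13'
[out] 2089-10-13

Answer: 1966-08-28


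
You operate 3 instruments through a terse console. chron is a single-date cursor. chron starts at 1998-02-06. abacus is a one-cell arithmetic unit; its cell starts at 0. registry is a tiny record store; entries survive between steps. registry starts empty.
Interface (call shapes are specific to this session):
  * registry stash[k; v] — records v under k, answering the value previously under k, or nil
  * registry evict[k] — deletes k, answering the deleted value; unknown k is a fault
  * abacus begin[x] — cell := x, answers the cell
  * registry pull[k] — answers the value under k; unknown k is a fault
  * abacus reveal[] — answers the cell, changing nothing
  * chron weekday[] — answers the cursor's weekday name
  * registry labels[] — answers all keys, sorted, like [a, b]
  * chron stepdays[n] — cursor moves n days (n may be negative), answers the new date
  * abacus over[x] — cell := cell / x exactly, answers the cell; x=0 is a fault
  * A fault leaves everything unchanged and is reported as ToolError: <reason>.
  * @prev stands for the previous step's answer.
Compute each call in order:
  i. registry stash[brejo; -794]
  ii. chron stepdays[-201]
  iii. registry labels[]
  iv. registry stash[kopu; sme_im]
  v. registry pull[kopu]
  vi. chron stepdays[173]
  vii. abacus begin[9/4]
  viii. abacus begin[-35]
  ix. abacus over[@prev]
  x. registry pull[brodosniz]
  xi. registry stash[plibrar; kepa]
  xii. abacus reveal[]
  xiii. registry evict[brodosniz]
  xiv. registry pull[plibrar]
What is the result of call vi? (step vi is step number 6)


# 1. registry stash(k=brejo, v=-794) ~> nil
# 2. chron stepdays(n=-201) ~> 1997-07-20
# 3. registry labels() ~> [brejo]
# 4. registry stash(k=kopu, v=sme_im) ~> nil
# 5. registry pull(k=kopu) ~> sme_im
# 6. chron stepdays(n=173) ~> 1998-01-09
# 7. abacus begin(x=9/4) ~> 9/4
# 8. abacus begin(x=-35) ~> -35
# 9. abacus over(x=@prev) ~> 1
# 10. registry pull(k=brodosniz) ~> ToolError: no such key brodosniz
# 11. registry stash(k=plibrar, v=kepa) ~> nil
# 12. abacus reveal() ~> 1
# 13. registry evict(k=brodosniz) ~> ToolError: no such key brodosniz
# 14. registry pull(k=plibrar) ~> kepa

Answer: 1998-01-09


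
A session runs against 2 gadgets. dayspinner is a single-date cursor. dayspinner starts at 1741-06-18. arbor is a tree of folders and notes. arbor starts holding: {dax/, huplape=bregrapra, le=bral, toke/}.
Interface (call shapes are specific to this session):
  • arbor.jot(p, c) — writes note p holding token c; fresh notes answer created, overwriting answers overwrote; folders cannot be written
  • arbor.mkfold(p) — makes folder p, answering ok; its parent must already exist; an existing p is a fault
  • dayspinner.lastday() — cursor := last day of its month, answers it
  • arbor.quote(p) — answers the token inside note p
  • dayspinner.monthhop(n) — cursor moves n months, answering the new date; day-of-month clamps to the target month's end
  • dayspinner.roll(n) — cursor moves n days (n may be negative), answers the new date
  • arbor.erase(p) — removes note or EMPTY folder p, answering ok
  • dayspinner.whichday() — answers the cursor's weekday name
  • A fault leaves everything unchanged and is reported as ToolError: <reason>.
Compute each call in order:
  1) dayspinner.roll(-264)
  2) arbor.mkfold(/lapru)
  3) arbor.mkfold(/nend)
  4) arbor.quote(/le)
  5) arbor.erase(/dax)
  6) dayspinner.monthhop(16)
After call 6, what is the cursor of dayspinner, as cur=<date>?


Answer: cur=1742-01-27

Derivation:
> dayspinner.roll n: -264
  1740-09-27
> arbor.mkfold p: /lapru
  ok
> arbor.mkfold p: /nend
  ok
> arbor.quote p: /le
  bral
> arbor.erase p: /dax
  ok
> dayspinner.monthhop n: 16
  1742-01-27


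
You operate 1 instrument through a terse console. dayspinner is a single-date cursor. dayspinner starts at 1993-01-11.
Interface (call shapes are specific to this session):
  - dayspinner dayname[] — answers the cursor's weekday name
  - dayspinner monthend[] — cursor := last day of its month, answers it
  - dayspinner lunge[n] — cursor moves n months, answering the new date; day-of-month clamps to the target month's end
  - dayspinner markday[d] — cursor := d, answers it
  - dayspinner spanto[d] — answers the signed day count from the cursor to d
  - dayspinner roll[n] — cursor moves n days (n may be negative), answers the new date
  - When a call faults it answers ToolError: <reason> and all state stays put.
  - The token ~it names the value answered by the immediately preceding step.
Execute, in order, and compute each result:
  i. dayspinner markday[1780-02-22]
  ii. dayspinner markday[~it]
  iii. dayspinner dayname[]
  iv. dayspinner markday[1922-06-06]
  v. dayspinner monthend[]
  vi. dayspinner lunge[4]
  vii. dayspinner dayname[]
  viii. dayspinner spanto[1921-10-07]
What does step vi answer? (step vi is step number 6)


Answer: 1922-10-30

Derivation:
> dayspinner markday 1780-02-22
[out] 1780-02-22
> dayspinner markday ~it
[out] 1780-02-22
> dayspinner dayname
[out] Tuesday
> dayspinner markday 1922-06-06
[out] 1922-06-06
> dayspinner monthend
[out] 1922-06-30
> dayspinner lunge 4
[out] 1922-10-30
> dayspinner dayname
[out] Monday
> dayspinner spanto 1921-10-07
[out] -388


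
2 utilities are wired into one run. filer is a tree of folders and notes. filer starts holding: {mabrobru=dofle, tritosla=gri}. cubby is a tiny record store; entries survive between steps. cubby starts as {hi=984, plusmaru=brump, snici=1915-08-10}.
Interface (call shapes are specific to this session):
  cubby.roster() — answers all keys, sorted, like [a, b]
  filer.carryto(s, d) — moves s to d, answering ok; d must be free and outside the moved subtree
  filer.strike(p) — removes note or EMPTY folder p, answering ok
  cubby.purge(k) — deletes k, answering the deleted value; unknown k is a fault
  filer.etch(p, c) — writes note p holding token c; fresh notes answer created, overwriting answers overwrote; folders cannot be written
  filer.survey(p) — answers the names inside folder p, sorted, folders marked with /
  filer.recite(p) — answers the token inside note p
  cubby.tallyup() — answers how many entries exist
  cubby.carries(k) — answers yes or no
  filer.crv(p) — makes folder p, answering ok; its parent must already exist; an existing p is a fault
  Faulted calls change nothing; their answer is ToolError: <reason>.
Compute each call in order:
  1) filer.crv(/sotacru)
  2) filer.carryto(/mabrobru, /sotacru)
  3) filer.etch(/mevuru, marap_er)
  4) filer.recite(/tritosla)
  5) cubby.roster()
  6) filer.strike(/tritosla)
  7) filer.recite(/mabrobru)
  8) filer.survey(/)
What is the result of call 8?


Answer: [mabrobru, mevuru, sotacru/]

Derivation:
! 1. filer.crv(p='/sotacru') -> ok
! 2. filer.carryto(s='/mabrobru', d='/sotacru') -> ToolError: exists
! 3. filer.etch(p='/mevuru', c='marap_er') -> created
! 4. filer.recite(p='/tritosla') -> gri
! 5. cubby.roster() -> [hi, plusmaru, snici]
! 6. filer.strike(p='/tritosla') -> ok
! 7. filer.recite(p='/mabrobru') -> dofle
! 8. filer.survey(p='/') -> [mabrobru, mevuru, sotacru/]


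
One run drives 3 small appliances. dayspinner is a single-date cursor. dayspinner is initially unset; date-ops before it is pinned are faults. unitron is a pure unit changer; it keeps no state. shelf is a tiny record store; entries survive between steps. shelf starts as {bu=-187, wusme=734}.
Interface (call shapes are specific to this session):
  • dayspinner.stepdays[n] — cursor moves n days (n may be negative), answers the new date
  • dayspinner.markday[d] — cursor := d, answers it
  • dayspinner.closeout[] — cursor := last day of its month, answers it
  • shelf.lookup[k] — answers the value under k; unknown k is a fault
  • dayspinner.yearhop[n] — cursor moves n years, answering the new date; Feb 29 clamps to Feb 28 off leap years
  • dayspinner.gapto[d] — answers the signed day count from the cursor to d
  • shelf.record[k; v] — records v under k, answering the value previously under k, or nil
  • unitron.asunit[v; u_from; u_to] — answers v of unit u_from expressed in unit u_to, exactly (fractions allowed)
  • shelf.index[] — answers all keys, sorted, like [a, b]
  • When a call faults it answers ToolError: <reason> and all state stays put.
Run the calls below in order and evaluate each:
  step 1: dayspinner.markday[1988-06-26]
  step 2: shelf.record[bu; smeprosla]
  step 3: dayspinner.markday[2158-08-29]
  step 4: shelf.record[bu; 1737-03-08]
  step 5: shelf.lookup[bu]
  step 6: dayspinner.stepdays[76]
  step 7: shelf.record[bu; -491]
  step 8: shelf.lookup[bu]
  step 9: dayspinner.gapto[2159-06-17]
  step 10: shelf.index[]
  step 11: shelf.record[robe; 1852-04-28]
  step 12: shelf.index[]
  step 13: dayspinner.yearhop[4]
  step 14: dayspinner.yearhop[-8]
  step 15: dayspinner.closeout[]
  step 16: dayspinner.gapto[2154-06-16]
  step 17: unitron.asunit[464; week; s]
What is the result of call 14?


Answer: 2154-11-13

Derivation:
> dayspinner.markday d=1988-06-26
= 1988-06-26
> shelf.record k=bu v=smeprosla
= -187
> dayspinner.markday d=2158-08-29
= 2158-08-29
> shelf.record k=bu v=1737-03-08
= smeprosla
> shelf.lookup k=bu
= 1737-03-08
> dayspinner.stepdays n=76
= 2158-11-13
> shelf.record k=bu v=-491
= 1737-03-08
> shelf.lookup k=bu
= -491
> dayspinner.gapto d=2159-06-17
= 216
> shelf.index
= [bu, wusme]
> shelf.record k=robe v=1852-04-28
= nil
> shelf.index
= [bu, robe, wusme]
> dayspinner.yearhop n=4
= 2162-11-13
> dayspinner.yearhop n=-8
= 2154-11-13
> dayspinner.closeout
= 2154-11-30
> dayspinner.gapto d=2154-06-16
= -167
> unitron.asunit v=464 u_from=week u_to=s
= 280627200


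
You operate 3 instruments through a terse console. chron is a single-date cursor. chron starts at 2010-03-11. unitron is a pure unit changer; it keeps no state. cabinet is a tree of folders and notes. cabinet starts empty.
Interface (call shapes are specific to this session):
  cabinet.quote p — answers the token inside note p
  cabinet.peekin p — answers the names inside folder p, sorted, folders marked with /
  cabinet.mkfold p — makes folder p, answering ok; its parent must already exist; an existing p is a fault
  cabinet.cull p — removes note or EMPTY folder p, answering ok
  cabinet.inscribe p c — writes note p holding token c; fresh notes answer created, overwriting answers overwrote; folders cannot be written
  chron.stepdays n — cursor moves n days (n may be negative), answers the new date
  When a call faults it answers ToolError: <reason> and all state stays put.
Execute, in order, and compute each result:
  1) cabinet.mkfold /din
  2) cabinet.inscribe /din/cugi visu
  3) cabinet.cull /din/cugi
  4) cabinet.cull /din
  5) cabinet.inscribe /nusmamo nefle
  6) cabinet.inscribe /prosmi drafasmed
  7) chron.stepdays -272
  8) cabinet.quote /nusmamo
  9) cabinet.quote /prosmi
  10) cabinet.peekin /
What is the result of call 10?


> cabinet.mkfold p: /din
:: ok
> cabinet.inscribe p: /din/cugi c: visu
:: created
> cabinet.cull p: /din/cugi
:: ok
> cabinet.cull p: /din
:: ok
> cabinet.inscribe p: /nusmamo c: nefle
:: created
> cabinet.inscribe p: /prosmi c: drafasmed
:: created
> chron.stepdays n: -272
:: 2009-06-12
> cabinet.quote p: /nusmamo
:: nefle
> cabinet.quote p: /prosmi
:: drafasmed
> cabinet.peekin p: /
:: [nusmamo, prosmi]

Answer: [nusmamo, prosmi]


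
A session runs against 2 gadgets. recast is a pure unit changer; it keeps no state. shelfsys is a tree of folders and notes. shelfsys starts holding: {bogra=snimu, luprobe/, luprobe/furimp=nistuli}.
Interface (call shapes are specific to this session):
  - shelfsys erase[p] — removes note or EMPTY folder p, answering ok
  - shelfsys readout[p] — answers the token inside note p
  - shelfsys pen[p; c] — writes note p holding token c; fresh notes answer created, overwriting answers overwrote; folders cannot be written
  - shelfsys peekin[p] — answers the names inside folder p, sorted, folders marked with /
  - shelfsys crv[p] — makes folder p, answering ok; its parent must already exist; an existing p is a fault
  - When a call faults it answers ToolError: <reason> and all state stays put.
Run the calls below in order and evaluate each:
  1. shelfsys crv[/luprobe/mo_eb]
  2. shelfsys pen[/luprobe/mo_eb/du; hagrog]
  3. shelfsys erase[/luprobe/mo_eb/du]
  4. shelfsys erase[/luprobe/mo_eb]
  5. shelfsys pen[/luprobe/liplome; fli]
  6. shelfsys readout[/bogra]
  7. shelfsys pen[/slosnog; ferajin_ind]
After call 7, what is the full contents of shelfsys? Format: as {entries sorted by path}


→ shelfsys crv(p: /luprobe/mo_eb)
← ok
→ shelfsys pen(p: /luprobe/mo_eb/du, c: hagrog)
← created
→ shelfsys erase(p: /luprobe/mo_eb/du)
← ok
→ shelfsys erase(p: /luprobe/mo_eb)
← ok
→ shelfsys pen(p: /luprobe/liplome, c: fli)
← created
→ shelfsys readout(p: /bogra)
← snimu
→ shelfsys pen(p: /slosnog, c: ferajin_ind)
← created

Answer: {bogra=snimu, luprobe/, luprobe/furimp=nistuli, luprobe/liplome=fli, slosnog=ferajin_ind}


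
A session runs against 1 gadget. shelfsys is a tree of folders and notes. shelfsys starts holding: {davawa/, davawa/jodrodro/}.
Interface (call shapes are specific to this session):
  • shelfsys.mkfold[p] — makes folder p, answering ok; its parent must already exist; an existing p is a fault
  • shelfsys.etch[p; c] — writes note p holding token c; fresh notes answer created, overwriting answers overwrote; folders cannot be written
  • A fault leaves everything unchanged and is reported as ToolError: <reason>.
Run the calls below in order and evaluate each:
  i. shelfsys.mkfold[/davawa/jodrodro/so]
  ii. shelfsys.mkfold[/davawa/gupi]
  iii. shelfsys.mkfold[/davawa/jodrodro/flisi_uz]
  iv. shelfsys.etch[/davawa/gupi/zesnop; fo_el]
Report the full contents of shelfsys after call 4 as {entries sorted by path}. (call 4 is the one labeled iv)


I use shelfsys.mkfold(p=/davawa/jodrodro/so), — result: ok.
Now I run shelfsys.mkfold(p=/davawa/gupi), and get ok.
Invoking shelfsys.mkfold(p=/davawa/jodrodro/flisi_uz), — result: ok.
Next I call shelfsys.etch(p=/davawa/gupi/zesnop, c=fo_el), giving created.

Answer: {davawa/, davawa/gupi/, davawa/gupi/zesnop=fo_el, davawa/jodrodro/, davawa/jodrodro/flisi_uz/, davawa/jodrodro/so/}


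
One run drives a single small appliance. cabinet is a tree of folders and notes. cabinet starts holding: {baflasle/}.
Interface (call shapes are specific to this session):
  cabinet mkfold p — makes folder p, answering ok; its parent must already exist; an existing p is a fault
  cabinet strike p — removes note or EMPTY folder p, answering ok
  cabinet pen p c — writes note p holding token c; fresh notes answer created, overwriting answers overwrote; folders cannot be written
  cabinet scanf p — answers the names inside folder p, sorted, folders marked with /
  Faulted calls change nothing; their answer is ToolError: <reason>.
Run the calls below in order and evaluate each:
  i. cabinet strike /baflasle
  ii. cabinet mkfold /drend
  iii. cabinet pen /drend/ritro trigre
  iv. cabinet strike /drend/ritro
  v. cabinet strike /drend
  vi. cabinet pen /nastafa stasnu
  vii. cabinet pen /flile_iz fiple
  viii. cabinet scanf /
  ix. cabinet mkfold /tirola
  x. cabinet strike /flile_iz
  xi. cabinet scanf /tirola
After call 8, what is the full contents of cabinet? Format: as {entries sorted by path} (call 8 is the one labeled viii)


Answer: {flile_iz=fiple, nastafa=stasnu}

Derivation:
-- 1. cabinet strike(p→/baflasle) : ok
-- 2. cabinet mkfold(p→/drend) : ok
-- 3. cabinet pen(p→/drend/ritro, c→trigre) : created
-- 4. cabinet strike(p→/drend/ritro) : ok
-- 5. cabinet strike(p→/drend) : ok
-- 6. cabinet pen(p→/nastafa, c→stasnu) : created
-- 7. cabinet pen(p→/flile_iz, c→fiple) : created
-- 8. cabinet scanf(p→/) : [flile_iz, nastafa]
-- 9. cabinet mkfold(p→/tirola) : ok
-- 10. cabinet strike(p→/flile_iz) : ok
-- 11. cabinet scanf(p→/tirola) : []


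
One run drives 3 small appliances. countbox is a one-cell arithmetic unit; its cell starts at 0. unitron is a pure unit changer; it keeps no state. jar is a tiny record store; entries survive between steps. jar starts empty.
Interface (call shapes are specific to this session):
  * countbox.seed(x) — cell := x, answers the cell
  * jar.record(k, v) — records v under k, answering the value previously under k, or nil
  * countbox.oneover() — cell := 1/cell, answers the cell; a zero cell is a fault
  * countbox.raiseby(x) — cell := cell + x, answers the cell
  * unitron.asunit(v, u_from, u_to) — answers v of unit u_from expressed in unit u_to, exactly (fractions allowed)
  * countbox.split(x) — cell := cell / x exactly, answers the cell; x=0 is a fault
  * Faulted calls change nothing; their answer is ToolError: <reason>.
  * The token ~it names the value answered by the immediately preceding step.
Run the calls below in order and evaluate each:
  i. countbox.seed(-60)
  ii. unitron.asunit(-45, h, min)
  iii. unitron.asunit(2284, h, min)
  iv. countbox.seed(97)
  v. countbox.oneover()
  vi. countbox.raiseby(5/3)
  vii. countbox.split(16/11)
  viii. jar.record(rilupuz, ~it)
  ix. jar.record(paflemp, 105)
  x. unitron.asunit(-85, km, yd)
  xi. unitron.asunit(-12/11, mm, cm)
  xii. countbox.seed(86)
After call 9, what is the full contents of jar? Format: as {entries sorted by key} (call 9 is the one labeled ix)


·→ countbox.seed(x: -60)
·← -60
·→ unitron.asunit(v: -45, u_from: h, u_to: min)
·← -2700
·→ unitron.asunit(v: 2284, u_from: h, u_to: min)
·← 137040
·→ countbox.seed(x: 97)
·← 97
·→ countbox.oneover()
·← 1/97
·→ countbox.raiseby(x: 5/3)
·← 488/291
·→ countbox.split(x: 16/11)
·← 671/582
·→ jar.record(k: rilupuz, v: ~it)
·← nil
·→ jar.record(k: paflemp, v: 105)
·← nil
·→ unitron.asunit(v: -85, u_from: km, u_to: yd)
·← -106250000/1143
·→ unitron.asunit(v: -12/11, u_from: mm, u_to: cm)
·← -6/55
·→ countbox.seed(x: 86)
·← 86

Answer: {paflemp=105, rilupuz=671/582}
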